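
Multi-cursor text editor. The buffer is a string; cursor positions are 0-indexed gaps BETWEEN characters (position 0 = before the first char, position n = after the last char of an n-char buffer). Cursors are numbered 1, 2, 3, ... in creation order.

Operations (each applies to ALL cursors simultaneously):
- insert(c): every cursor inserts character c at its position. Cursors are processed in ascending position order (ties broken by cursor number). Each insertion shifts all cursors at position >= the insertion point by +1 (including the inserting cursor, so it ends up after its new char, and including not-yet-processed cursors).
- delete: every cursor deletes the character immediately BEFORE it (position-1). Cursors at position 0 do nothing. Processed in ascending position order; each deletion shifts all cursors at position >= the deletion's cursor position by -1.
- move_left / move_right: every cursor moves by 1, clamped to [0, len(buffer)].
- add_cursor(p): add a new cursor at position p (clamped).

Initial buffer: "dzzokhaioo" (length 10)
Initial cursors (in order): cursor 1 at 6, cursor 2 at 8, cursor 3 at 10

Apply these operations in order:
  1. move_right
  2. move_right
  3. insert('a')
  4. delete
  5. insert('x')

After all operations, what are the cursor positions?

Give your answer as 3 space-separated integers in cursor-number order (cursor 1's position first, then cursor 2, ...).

After op 1 (move_right): buffer="dzzokhaioo" (len 10), cursors c1@7 c2@9 c3@10, authorship ..........
After op 2 (move_right): buffer="dzzokhaioo" (len 10), cursors c1@8 c2@10 c3@10, authorship ..........
After op 3 (insert('a')): buffer="dzzokhaiaooaa" (len 13), cursors c1@9 c2@13 c3@13, authorship ........1..23
After op 4 (delete): buffer="dzzokhaioo" (len 10), cursors c1@8 c2@10 c3@10, authorship ..........
After op 5 (insert('x')): buffer="dzzokhaixooxx" (len 13), cursors c1@9 c2@13 c3@13, authorship ........1..23

Answer: 9 13 13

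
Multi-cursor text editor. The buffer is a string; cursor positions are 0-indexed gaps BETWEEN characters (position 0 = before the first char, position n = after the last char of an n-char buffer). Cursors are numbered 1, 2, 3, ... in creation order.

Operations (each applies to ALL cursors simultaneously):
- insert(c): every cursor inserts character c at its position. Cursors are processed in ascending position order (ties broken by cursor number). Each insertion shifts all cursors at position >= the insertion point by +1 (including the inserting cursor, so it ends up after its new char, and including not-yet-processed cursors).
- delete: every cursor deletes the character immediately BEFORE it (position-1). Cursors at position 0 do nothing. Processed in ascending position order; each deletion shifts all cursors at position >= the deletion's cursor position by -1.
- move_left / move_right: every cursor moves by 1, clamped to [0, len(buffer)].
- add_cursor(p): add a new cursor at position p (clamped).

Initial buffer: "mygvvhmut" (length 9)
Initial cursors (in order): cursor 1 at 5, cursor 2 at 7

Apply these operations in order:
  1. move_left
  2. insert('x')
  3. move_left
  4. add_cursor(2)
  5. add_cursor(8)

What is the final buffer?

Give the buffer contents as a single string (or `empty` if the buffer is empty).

After op 1 (move_left): buffer="mygvvhmut" (len 9), cursors c1@4 c2@6, authorship .........
After op 2 (insert('x')): buffer="mygvxvhxmut" (len 11), cursors c1@5 c2@8, authorship ....1..2...
After op 3 (move_left): buffer="mygvxvhxmut" (len 11), cursors c1@4 c2@7, authorship ....1..2...
After op 4 (add_cursor(2)): buffer="mygvxvhxmut" (len 11), cursors c3@2 c1@4 c2@7, authorship ....1..2...
After op 5 (add_cursor(8)): buffer="mygvxvhxmut" (len 11), cursors c3@2 c1@4 c2@7 c4@8, authorship ....1..2...

Answer: mygvxvhxmut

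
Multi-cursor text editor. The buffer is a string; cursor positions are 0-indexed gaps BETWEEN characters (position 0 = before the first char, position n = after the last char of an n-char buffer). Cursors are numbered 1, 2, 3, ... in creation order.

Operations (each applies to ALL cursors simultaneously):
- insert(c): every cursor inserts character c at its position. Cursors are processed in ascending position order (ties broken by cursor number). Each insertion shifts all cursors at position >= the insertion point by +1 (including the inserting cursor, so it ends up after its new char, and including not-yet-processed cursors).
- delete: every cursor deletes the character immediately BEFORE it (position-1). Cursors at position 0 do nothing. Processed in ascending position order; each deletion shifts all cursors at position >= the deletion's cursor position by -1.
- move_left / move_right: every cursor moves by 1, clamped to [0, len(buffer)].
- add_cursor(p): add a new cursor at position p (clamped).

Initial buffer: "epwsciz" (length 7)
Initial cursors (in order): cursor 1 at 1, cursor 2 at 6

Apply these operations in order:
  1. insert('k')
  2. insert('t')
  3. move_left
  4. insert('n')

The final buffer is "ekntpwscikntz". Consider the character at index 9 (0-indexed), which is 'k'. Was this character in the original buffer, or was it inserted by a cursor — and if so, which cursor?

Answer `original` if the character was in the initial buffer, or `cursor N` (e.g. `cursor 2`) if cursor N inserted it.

Answer: cursor 2

Derivation:
After op 1 (insert('k')): buffer="ekpwscikz" (len 9), cursors c1@2 c2@8, authorship .1.....2.
After op 2 (insert('t')): buffer="ektpwsciktz" (len 11), cursors c1@3 c2@10, authorship .11.....22.
After op 3 (move_left): buffer="ektpwsciktz" (len 11), cursors c1@2 c2@9, authorship .11.....22.
After op 4 (insert('n')): buffer="ekntpwscikntz" (len 13), cursors c1@3 c2@11, authorship .111.....222.
Authorship (.=original, N=cursor N): . 1 1 1 . . . . . 2 2 2 .
Index 9: author = 2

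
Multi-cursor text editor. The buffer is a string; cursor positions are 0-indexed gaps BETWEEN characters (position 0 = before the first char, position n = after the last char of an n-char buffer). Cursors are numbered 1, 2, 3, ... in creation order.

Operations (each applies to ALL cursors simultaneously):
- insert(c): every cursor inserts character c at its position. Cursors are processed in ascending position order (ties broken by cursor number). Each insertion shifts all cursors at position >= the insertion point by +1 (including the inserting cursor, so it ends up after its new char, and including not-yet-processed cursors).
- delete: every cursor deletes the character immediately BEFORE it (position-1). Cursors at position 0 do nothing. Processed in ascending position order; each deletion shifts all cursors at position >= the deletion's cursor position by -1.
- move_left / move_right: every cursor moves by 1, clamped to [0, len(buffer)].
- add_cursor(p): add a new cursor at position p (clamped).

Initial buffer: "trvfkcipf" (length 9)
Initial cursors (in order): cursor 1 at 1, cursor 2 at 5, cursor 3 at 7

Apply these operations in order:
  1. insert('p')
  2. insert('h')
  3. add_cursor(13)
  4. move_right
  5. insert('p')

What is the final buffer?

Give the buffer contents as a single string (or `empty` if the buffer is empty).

Answer: tphrpvfkphcpiphpppf

Derivation:
After op 1 (insert('p')): buffer="tprvfkpcippf" (len 12), cursors c1@2 c2@7 c3@10, authorship .1....2..3..
After op 2 (insert('h')): buffer="tphrvfkphciphpf" (len 15), cursors c1@3 c2@9 c3@13, authorship .11....22..33..
After op 3 (add_cursor(13)): buffer="tphrvfkphciphpf" (len 15), cursors c1@3 c2@9 c3@13 c4@13, authorship .11....22..33..
After op 4 (move_right): buffer="tphrvfkphciphpf" (len 15), cursors c1@4 c2@10 c3@14 c4@14, authorship .11....22..33..
After op 5 (insert('p')): buffer="tphrpvfkphcpiphpppf" (len 19), cursors c1@5 c2@12 c3@18 c4@18, authorship .11.1...22.2.33.34.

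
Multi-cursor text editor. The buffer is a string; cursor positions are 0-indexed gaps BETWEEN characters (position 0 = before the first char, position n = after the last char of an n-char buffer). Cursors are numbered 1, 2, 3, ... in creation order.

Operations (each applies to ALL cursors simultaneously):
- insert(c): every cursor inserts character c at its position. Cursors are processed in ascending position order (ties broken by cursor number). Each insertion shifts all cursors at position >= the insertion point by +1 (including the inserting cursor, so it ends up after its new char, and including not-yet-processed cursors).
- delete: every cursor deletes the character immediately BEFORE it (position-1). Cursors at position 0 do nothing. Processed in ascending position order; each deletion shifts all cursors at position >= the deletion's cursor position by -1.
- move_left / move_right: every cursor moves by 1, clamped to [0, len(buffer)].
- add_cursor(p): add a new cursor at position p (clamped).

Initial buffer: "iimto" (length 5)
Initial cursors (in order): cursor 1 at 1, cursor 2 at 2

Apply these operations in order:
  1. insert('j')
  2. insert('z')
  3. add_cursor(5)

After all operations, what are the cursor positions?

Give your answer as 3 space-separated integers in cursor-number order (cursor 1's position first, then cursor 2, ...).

Answer: 3 6 5

Derivation:
After op 1 (insert('j')): buffer="ijijmto" (len 7), cursors c1@2 c2@4, authorship .1.2...
After op 2 (insert('z')): buffer="ijzijzmto" (len 9), cursors c1@3 c2@6, authorship .11.22...
After op 3 (add_cursor(5)): buffer="ijzijzmto" (len 9), cursors c1@3 c3@5 c2@6, authorship .11.22...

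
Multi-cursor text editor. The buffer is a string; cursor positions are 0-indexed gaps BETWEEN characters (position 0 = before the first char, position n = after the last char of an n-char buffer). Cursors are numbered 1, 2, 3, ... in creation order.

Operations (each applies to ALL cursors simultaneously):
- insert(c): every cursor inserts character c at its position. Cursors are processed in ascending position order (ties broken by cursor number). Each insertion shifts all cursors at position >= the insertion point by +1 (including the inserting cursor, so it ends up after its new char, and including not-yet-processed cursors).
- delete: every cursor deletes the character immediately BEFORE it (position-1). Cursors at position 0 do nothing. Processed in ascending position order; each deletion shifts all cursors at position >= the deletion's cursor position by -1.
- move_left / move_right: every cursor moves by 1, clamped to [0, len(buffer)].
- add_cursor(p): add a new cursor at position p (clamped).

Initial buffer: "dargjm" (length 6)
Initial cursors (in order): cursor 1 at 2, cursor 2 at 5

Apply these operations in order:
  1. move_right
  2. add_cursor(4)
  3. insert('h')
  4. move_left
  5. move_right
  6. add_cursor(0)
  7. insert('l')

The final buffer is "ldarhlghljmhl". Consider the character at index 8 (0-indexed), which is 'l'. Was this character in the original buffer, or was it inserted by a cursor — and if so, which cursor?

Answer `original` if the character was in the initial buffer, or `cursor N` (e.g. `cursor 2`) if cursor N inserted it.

Answer: cursor 3

Derivation:
After op 1 (move_right): buffer="dargjm" (len 6), cursors c1@3 c2@6, authorship ......
After op 2 (add_cursor(4)): buffer="dargjm" (len 6), cursors c1@3 c3@4 c2@6, authorship ......
After op 3 (insert('h')): buffer="darhghjmh" (len 9), cursors c1@4 c3@6 c2@9, authorship ...1.3..2
After op 4 (move_left): buffer="darhghjmh" (len 9), cursors c1@3 c3@5 c2@8, authorship ...1.3..2
After op 5 (move_right): buffer="darhghjmh" (len 9), cursors c1@4 c3@6 c2@9, authorship ...1.3..2
After op 6 (add_cursor(0)): buffer="darhghjmh" (len 9), cursors c4@0 c1@4 c3@6 c2@9, authorship ...1.3..2
After op 7 (insert('l')): buffer="ldarhlghljmhl" (len 13), cursors c4@1 c1@6 c3@9 c2@13, authorship 4...11.33..22
Authorship (.=original, N=cursor N): 4 . . . 1 1 . 3 3 . . 2 2
Index 8: author = 3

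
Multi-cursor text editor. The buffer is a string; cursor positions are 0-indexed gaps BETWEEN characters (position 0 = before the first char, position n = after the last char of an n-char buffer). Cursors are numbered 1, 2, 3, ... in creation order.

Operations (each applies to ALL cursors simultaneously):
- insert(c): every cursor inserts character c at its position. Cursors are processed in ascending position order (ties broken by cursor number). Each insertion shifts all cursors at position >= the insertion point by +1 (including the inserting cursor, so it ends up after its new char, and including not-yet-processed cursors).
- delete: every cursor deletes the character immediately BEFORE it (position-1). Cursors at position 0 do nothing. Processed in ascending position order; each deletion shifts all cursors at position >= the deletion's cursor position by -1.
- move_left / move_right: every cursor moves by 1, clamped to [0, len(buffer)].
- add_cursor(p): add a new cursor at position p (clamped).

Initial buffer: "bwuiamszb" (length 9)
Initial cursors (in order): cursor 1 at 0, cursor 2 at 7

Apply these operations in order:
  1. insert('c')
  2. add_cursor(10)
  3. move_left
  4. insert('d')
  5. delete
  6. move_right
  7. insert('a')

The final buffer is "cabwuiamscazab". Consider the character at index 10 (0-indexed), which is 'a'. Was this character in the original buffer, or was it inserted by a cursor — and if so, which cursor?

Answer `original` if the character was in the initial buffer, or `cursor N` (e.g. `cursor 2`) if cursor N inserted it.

After op 1 (insert('c')): buffer="cbwuiamsczb" (len 11), cursors c1@1 c2@9, authorship 1.......2..
After op 2 (add_cursor(10)): buffer="cbwuiamsczb" (len 11), cursors c1@1 c2@9 c3@10, authorship 1.......2..
After op 3 (move_left): buffer="cbwuiamsczb" (len 11), cursors c1@0 c2@8 c3@9, authorship 1.......2..
After op 4 (insert('d')): buffer="dcbwuiamsdcdzb" (len 14), cursors c1@1 c2@10 c3@12, authorship 11.......223..
After op 5 (delete): buffer="cbwuiamsczb" (len 11), cursors c1@0 c2@8 c3@9, authorship 1.......2..
After op 6 (move_right): buffer="cbwuiamsczb" (len 11), cursors c1@1 c2@9 c3@10, authorship 1.......2..
After op 7 (insert('a')): buffer="cabwuiamscazab" (len 14), cursors c1@2 c2@11 c3@13, authorship 11.......22.3.
Authorship (.=original, N=cursor N): 1 1 . . . . . . . 2 2 . 3 .
Index 10: author = 2

Answer: cursor 2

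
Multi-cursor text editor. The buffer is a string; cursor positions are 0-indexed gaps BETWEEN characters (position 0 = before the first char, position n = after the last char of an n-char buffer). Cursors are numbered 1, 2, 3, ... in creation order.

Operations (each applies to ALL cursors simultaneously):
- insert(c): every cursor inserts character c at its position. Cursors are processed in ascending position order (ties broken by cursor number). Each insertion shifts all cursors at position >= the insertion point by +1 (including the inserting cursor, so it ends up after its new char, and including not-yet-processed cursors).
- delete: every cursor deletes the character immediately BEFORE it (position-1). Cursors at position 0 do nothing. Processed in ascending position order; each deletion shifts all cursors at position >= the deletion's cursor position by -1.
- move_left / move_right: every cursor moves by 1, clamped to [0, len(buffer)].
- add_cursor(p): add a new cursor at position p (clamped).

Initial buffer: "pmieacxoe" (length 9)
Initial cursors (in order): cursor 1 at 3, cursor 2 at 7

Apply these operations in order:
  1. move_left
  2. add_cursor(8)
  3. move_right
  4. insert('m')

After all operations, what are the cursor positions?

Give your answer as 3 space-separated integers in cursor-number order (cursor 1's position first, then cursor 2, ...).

Answer: 4 9 12

Derivation:
After op 1 (move_left): buffer="pmieacxoe" (len 9), cursors c1@2 c2@6, authorship .........
After op 2 (add_cursor(8)): buffer="pmieacxoe" (len 9), cursors c1@2 c2@6 c3@8, authorship .........
After op 3 (move_right): buffer="pmieacxoe" (len 9), cursors c1@3 c2@7 c3@9, authorship .........
After op 4 (insert('m')): buffer="pmimeacxmoem" (len 12), cursors c1@4 c2@9 c3@12, authorship ...1....2..3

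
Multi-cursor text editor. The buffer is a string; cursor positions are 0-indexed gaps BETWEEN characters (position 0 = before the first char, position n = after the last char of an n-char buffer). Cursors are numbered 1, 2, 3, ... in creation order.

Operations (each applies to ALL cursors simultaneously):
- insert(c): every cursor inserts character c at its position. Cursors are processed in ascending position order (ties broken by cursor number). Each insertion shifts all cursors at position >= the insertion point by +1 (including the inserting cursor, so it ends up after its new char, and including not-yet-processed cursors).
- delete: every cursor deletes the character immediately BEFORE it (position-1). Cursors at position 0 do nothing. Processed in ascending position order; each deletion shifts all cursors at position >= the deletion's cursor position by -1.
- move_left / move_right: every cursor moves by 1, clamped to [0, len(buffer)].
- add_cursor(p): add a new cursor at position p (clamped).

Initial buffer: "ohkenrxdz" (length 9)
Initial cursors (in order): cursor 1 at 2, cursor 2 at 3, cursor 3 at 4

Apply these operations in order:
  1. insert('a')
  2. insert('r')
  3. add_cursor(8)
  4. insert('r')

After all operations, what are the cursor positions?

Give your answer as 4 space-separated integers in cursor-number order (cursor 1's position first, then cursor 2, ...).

After op 1 (insert('a')): buffer="ohakaeanrxdz" (len 12), cursors c1@3 c2@5 c3@7, authorship ..1.2.3.....
After op 2 (insert('r')): buffer="oharkarearnrxdz" (len 15), cursors c1@4 c2@7 c3@10, authorship ..11.22.33.....
After op 3 (add_cursor(8)): buffer="oharkarearnrxdz" (len 15), cursors c1@4 c2@7 c4@8 c3@10, authorship ..11.22.33.....
After op 4 (insert('r')): buffer="oharrkarrerarrnrxdz" (len 19), cursors c1@5 c2@9 c4@11 c3@14, authorship ..111.222.4333.....

Answer: 5 9 14 11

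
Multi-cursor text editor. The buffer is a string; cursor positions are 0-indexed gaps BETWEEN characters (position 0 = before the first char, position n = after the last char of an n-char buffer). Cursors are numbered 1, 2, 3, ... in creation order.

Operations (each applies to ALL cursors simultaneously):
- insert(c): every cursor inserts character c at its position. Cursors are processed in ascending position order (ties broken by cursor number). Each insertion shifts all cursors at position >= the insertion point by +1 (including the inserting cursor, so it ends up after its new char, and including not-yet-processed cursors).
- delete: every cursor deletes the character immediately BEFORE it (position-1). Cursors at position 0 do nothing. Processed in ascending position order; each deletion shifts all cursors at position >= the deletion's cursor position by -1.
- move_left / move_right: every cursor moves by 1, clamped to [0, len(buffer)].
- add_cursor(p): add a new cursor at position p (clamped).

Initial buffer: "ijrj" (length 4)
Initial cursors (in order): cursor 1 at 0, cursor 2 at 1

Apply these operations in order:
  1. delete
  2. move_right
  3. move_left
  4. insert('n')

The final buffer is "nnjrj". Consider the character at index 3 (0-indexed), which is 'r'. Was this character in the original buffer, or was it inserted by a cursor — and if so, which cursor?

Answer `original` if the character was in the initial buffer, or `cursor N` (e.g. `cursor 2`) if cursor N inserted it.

Answer: original

Derivation:
After op 1 (delete): buffer="jrj" (len 3), cursors c1@0 c2@0, authorship ...
After op 2 (move_right): buffer="jrj" (len 3), cursors c1@1 c2@1, authorship ...
After op 3 (move_left): buffer="jrj" (len 3), cursors c1@0 c2@0, authorship ...
After op 4 (insert('n')): buffer="nnjrj" (len 5), cursors c1@2 c2@2, authorship 12...
Authorship (.=original, N=cursor N): 1 2 . . .
Index 3: author = original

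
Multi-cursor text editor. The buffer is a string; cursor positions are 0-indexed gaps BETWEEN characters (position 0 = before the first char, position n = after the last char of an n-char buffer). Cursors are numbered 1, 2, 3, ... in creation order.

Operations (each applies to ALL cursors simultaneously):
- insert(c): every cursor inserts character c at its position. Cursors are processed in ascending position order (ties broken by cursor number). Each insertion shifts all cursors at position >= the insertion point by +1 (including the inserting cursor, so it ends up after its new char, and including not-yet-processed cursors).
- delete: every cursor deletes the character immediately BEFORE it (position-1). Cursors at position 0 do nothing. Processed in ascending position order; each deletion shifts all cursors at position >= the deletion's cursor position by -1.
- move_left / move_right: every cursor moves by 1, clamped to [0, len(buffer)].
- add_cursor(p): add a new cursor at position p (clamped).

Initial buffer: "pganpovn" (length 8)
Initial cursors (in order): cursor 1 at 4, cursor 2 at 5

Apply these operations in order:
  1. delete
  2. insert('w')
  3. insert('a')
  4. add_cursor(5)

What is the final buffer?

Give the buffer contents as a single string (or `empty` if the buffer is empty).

After op 1 (delete): buffer="pgaovn" (len 6), cursors c1@3 c2@3, authorship ......
After op 2 (insert('w')): buffer="pgawwovn" (len 8), cursors c1@5 c2@5, authorship ...12...
After op 3 (insert('a')): buffer="pgawwaaovn" (len 10), cursors c1@7 c2@7, authorship ...1212...
After op 4 (add_cursor(5)): buffer="pgawwaaovn" (len 10), cursors c3@5 c1@7 c2@7, authorship ...1212...

Answer: pgawwaaovn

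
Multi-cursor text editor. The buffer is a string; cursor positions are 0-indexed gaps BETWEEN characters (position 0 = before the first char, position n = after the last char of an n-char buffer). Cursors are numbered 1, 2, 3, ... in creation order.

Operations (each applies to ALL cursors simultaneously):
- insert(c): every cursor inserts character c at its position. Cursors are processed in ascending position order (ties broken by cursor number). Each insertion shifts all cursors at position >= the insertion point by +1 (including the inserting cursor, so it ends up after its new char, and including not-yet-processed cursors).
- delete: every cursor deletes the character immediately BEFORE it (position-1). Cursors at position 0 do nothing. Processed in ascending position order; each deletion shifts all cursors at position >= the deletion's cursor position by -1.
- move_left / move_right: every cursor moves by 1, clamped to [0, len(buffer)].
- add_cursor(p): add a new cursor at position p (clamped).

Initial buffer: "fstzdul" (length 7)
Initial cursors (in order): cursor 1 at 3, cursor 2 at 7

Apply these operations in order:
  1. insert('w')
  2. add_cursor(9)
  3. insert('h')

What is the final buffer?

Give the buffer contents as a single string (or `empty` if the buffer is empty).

Answer: fstwhzdulwhh

Derivation:
After op 1 (insert('w')): buffer="fstwzdulw" (len 9), cursors c1@4 c2@9, authorship ...1....2
After op 2 (add_cursor(9)): buffer="fstwzdulw" (len 9), cursors c1@4 c2@9 c3@9, authorship ...1....2
After op 3 (insert('h')): buffer="fstwhzdulwhh" (len 12), cursors c1@5 c2@12 c3@12, authorship ...11....223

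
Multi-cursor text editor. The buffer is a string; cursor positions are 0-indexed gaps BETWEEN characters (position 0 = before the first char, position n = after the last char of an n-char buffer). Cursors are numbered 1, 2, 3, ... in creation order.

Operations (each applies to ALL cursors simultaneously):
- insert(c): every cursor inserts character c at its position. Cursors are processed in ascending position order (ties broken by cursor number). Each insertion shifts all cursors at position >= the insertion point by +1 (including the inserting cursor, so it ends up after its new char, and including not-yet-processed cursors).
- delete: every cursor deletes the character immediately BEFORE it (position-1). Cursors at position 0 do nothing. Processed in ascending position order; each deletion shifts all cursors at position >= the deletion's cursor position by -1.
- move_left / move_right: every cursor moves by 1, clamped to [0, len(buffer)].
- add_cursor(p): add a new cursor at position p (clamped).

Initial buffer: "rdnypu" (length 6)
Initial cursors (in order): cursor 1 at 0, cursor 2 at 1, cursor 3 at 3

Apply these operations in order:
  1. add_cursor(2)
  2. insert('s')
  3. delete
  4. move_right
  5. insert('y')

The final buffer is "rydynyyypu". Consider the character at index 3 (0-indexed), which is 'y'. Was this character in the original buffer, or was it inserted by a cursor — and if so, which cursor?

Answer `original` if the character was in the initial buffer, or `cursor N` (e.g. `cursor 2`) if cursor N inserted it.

Answer: cursor 2

Derivation:
After op 1 (add_cursor(2)): buffer="rdnypu" (len 6), cursors c1@0 c2@1 c4@2 c3@3, authorship ......
After op 2 (insert('s')): buffer="srsdsnsypu" (len 10), cursors c1@1 c2@3 c4@5 c3@7, authorship 1.2.4.3...
After op 3 (delete): buffer="rdnypu" (len 6), cursors c1@0 c2@1 c4@2 c3@3, authorship ......
After op 4 (move_right): buffer="rdnypu" (len 6), cursors c1@1 c2@2 c4@3 c3@4, authorship ......
After op 5 (insert('y')): buffer="rydynyyypu" (len 10), cursors c1@2 c2@4 c4@6 c3@8, authorship .1.2.4.3..
Authorship (.=original, N=cursor N): . 1 . 2 . 4 . 3 . .
Index 3: author = 2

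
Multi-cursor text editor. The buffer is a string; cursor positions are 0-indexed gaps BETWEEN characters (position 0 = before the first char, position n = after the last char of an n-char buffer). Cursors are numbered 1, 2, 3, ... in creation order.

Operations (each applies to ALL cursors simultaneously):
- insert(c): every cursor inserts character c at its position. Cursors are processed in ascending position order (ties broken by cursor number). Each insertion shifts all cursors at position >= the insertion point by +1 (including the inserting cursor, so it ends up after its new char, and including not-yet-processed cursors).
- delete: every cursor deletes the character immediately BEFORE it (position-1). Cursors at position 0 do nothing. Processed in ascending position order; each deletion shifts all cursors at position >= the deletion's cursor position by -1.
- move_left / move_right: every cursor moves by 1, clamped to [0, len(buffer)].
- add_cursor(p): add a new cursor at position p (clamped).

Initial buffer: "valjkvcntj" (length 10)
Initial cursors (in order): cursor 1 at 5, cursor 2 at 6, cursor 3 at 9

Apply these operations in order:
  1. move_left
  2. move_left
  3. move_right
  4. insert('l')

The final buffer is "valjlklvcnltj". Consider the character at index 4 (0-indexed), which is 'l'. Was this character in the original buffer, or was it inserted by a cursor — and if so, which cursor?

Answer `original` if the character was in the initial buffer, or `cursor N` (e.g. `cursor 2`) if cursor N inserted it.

Answer: cursor 1

Derivation:
After op 1 (move_left): buffer="valjkvcntj" (len 10), cursors c1@4 c2@5 c3@8, authorship ..........
After op 2 (move_left): buffer="valjkvcntj" (len 10), cursors c1@3 c2@4 c3@7, authorship ..........
After op 3 (move_right): buffer="valjkvcntj" (len 10), cursors c1@4 c2@5 c3@8, authorship ..........
After op 4 (insert('l')): buffer="valjlklvcnltj" (len 13), cursors c1@5 c2@7 c3@11, authorship ....1.2...3..
Authorship (.=original, N=cursor N): . . . . 1 . 2 . . . 3 . .
Index 4: author = 1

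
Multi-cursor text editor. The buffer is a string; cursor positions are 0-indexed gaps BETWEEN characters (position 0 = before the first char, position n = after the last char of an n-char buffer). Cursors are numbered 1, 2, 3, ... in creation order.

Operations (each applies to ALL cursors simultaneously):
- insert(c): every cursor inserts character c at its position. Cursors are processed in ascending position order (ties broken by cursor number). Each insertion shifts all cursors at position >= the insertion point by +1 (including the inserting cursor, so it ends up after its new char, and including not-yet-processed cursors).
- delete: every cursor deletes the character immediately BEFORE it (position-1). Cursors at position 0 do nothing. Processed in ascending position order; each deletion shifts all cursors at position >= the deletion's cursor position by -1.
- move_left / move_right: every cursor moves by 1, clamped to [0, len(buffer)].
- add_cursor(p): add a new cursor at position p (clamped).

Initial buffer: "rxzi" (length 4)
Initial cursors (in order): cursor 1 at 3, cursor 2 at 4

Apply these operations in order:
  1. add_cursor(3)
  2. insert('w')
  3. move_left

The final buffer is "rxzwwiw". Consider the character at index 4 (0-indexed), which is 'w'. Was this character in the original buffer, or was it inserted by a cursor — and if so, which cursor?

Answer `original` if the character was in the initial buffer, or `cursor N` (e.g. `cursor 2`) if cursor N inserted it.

After op 1 (add_cursor(3)): buffer="rxzi" (len 4), cursors c1@3 c3@3 c2@4, authorship ....
After op 2 (insert('w')): buffer="rxzwwiw" (len 7), cursors c1@5 c3@5 c2@7, authorship ...13.2
After op 3 (move_left): buffer="rxzwwiw" (len 7), cursors c1@4 c3@4 c2@6, authorship ...13.2
Authorship (.=original, N=cursor N): . . . 1 3 . 2
Index 4: author = 3

Answer: cursor 3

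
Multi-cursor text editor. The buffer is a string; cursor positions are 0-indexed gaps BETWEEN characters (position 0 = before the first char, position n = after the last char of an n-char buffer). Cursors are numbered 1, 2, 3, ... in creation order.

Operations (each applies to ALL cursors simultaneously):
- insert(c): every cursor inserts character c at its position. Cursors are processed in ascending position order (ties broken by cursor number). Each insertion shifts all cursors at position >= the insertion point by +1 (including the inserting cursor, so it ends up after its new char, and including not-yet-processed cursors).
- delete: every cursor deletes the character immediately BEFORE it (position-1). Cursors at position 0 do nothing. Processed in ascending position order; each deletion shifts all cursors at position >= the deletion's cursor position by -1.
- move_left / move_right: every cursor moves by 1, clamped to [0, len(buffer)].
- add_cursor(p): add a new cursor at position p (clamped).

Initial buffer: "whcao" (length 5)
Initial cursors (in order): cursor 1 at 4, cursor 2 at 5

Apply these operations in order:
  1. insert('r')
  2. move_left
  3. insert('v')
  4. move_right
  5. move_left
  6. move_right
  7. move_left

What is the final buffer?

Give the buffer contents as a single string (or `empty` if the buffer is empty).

After op 1 (insert('r')): buffer="whcaror" (len 7), cursors c1@5 c2@7, authorship ....1.2
After op 2 (move_left): buffer="whcaror" (len 7), cursors c1@4 c2@6, authorship ....1.2
After op 3 (insert('v')): buffer="whcavrovr" (len 9), cursors c1@5 c2@8, authorship ....11.22
After op 4 (move_right): buffer="whcavrovr" (len 9), cursors c1@6 c2@9, authorship ....11.22
After op 5 (move_left): buffer="whcavrovr" (len 9), cursors c1@5 c2@8, authorship ....11.22
After op 6 (move_right): buffer="whcavrovr" (len 9), cursors c1@6 c2@9, authorship ....11.22
After op 7 (move_left): buffer="whcavrovr" (len 9), cursors c1@5 c2@8, authorship ....11.22

Answer: whcavrovr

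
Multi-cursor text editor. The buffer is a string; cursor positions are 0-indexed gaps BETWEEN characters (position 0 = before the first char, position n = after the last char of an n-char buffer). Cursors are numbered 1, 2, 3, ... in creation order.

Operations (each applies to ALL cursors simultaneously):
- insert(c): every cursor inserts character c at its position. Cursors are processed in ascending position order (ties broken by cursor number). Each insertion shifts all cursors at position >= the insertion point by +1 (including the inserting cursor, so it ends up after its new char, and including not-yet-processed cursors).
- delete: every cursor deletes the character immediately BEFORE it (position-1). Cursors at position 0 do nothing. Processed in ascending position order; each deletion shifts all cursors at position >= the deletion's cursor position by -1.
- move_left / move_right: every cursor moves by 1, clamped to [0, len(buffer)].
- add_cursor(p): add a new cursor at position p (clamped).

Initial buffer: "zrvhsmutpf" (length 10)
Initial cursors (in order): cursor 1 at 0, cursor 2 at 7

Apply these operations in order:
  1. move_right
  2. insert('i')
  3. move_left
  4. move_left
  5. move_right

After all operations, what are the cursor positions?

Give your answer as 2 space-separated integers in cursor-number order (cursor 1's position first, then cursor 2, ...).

After op 1 (move_right): buffer="zrvhsmutpf" (len 10), cursors c1@1 c2@8, authorship ..........
After op 2 (insert('i')): buffer="zirvhsmutipf" (len 12), cursors c1@2 c2@10, authorship .1.......2..
After op 3 (move_left): buffer="zirvhsmutipf" (len 12), cursors c1@1 c2@9, authorship .1.......2..
After op 4 (move_left): buffer="zirvhsmutipf" (len 12), cursors c1@0 c2@8, authorship .1.......2..
After op 5 (move_right): buffer="zirvhsmutipf" (len 12), cursors c1@1 c2@9, authorship .1.......2..

Answer: 1 9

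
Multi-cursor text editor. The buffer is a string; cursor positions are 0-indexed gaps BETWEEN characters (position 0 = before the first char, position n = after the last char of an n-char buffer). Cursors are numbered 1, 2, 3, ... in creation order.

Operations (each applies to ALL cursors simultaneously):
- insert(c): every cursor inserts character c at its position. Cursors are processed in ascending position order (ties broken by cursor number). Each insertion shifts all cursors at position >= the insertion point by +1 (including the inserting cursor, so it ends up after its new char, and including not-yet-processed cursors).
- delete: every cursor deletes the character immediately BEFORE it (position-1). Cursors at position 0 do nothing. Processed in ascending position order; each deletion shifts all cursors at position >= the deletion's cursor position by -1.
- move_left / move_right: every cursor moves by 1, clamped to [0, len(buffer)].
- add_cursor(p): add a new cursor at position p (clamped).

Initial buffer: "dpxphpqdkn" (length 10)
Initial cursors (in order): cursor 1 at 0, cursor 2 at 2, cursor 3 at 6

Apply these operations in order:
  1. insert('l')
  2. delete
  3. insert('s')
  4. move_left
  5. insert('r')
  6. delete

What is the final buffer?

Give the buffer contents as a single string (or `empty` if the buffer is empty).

Answer: sdpsxphpsqdkn

Derivation:
After op 1 (insert('l')): buffer="ldplxphplqdkn" (len 13), cursors c1@1 c2@4 c3@9, authorship 1..2....3....
After op 2 (delete): buffer="dpxphpqdkn" (len 10), cursors c1@0 c2@2 c3@6, authorship ..........
After op 3 (insert('s')): buffer="sdpsxphpsqdkn" (len 13), cursors c1@1 c2@4 c3@9, authorship 1..2....3....
After op 4 (move_left): buffer="sdpsxphpsqdkn" (len 13), cursors c1@0 c2@3 c3@8, authorship 1..2....3....
After op 5 (insert('r')): buffer="rsdprsxphprsqdkn" (len 16), cursors c1@1 c2@5 c3@11, authorship 11..22....33....
After op 6 (delete): buffer="sdpsxphpsqdkn" (len 13), cursors c1@0 c2@3 c3@8, authorship 1..2....3....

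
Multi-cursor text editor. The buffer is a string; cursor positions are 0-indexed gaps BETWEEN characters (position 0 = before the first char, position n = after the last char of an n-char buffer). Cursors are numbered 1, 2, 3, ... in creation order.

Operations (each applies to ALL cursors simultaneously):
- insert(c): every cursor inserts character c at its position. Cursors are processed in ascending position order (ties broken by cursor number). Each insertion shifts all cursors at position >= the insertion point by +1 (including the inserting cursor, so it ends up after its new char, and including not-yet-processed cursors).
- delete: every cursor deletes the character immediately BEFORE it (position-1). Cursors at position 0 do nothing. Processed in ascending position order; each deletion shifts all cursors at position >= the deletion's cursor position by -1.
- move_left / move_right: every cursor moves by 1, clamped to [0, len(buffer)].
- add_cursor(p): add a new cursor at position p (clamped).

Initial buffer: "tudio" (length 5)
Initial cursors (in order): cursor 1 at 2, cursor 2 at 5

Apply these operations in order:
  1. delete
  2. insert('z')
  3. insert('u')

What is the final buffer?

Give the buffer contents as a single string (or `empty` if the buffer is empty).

After op 1 (delete): buffer="tdi" (len 3), cursors c1@1 c2@3, authorship ...
After op 2 (insert('z')): buffer="tzdiz" (len 5), cursors c1@2 c2@5, authorship .1..2
After op 3 (insert('u')): buffer="tzudizu" (len 7), cursors c1@3 c2@7, authorship .11..22

Answer: tzudizu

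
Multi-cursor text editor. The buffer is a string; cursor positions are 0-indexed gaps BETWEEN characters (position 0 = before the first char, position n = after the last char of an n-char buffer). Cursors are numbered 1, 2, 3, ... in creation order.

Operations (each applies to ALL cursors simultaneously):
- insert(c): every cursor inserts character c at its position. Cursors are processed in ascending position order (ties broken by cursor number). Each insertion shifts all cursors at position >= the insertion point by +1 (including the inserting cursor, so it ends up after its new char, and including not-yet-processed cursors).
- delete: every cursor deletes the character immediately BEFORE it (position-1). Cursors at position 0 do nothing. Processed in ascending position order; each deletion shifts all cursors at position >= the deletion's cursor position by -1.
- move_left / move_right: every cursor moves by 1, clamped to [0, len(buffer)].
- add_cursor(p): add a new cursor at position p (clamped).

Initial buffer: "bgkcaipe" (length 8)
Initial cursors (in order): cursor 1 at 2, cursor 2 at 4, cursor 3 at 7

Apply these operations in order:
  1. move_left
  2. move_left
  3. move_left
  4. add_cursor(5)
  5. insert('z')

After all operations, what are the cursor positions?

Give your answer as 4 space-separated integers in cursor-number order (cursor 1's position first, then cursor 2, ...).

After op 1 (move_left): buffer="bgkcaipe" (len 8), cursors c1@1 c2@3 c3@6, authorship ........
After op 2 (move_left): buffer="bgkcaipe" (len 8), cursors c1@0 c2@2 c3@5, authorship ........
After op 3 (move_left): buffer="bgkcaipe" (len 8), cursors c1@0 c2@1 c3@4, authorship ........
After op 4 (add_cursor(5)): buffer="bgkcaipe" (len 8), cursors c1@0 c2@1 c3@4 c4@5, authorship ........
After op 5 (insert('z')): buffer="zbzgkczazipe" (len 12), cursors c1@1 c2@3 c3@7 c4@9, authorship 1.2...3.4...

Answer: 1 3 7 9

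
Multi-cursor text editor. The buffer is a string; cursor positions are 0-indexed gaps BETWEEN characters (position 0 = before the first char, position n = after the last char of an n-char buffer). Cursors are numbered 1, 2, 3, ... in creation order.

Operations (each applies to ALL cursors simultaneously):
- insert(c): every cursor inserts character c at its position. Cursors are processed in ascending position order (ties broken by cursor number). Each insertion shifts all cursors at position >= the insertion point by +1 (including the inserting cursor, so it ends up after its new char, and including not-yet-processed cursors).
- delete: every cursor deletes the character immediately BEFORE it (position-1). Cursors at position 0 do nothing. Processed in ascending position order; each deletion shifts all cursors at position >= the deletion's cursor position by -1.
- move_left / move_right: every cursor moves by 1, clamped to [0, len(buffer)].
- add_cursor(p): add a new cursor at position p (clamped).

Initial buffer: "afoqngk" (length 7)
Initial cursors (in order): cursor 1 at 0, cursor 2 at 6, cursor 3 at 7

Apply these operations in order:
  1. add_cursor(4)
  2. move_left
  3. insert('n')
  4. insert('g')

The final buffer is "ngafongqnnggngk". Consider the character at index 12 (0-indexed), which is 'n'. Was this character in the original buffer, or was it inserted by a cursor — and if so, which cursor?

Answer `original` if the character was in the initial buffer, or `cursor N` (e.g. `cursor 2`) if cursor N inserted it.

After op 1 (add_cursor(4)): buffer="afoqngk" (len 7), cursors c1@0 c4@4 c2@6 c3@7, authorship .......
After op 2 (move_left): buffer="afoqngk" (len 7), cursors c1@0 c4@3 c2@5 c3@6, authorship .......
After op 3 (insert('n')): buffer="nafonqnngnk" (len 11), cursors c1@1 c4@5 c2@8 c3@10, authorship 1...4..2.3.
After op 4 (insert('g')): buffer="ngafongqnnggngk" (len 15), cursors c1@2 c4@7 c2@11 c3@14, authorship 11...44..22.33.
Authorship (.=original, N=cursor N): 1 1 . . . 4 4 . . 2 2 . 3 3 .
Index 12: author = 3

Answer: cursor 3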